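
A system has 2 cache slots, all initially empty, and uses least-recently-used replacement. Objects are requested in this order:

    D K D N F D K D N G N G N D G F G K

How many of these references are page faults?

D -> miss, frames [D]
K -> miss, frames [D, K]
D -> hit
N -> miss, evict K, frames [D, N]
F -> miss, evict D, frames [N, F]
D -> miss, evict N, frames [F, D]
K -> miss, evict F, frames [D, K]
D -> hit
N -> miss, evict K, frames [D, N]
G -> miss, evict D, frames [N, G]
N -> hit
G -> hit
N -> hit
D -> miss, evict G, frames [N, D]
G -> miss, evict N, frames [D, G]
F -> miss, evict D, frames [G, F]
G -> hit
K -> miss, evict F, frames [G, K]
Page faults: 12.

12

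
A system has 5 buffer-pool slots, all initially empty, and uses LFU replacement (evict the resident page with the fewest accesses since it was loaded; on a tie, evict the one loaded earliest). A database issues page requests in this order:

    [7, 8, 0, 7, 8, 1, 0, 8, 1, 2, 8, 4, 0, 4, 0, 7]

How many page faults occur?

7 → fault, frames [7]
8 → fault, frames [7, 8]
0 → fault, frames [7, 8, 0]
7 → hit
8 → hit
1 → fault, frames [7, 8, 0, 1]
0 → hit
8 → hit
1 → hit
2 → fault, frames [7, 8, 0, 1, 2]
8 → hit
4 → fault, evict 2, frames [7, 8, 0, 1, 4]
0 → hit
4 → hit
0 → hit
7 → hit
Page faults: 6.

6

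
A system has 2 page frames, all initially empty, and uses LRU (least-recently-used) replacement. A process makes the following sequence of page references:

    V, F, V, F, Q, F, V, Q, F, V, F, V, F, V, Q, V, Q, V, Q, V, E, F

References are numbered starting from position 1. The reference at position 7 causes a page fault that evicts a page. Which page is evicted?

Q

pos 1: V: fault, frames {V}
pos 2: F: fault, frames {V,F}
pos 3: V: hit
pos 4: F: hit
pos 5: Q: fault, evict V, frames {F,Q}
pos 6: F: hit
pos 7: V: fault, evict Q, frames {F,V}
At position 7, page Q is evicted.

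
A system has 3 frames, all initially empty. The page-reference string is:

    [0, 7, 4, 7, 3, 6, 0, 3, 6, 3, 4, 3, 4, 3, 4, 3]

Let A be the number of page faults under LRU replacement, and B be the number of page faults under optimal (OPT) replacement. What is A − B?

Under LRU: F F F . F F F . . . F . . . . . → 7 faults.
Under OPT: F F F . F F . . . . F . . . . . → 6 faults.
A − B = 7 − 6 = 1.

1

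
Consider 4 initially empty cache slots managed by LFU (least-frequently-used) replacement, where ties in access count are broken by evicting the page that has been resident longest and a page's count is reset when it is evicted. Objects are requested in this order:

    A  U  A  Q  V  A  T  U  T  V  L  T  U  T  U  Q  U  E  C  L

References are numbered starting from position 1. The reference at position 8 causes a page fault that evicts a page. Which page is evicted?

Q

pos 1: A → miss, frames (A)
pos 2: U → miss, frames (A U)
pos 3: A → hit
pos 4: Q → miss, frames (A U Q)
pos 5: V → miss, frames (A U Q V)
pos 6: A → hit
pos 7: T → miss, evict U, frames (A Q V T)
pos 8: U → miss, evict Q, frames (A V T U)
At position 8, page Q is evicted.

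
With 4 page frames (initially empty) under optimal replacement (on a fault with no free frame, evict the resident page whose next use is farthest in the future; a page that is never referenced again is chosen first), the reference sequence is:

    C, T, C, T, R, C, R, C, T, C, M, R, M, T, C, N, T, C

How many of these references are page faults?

5

C -> miss, frames {C}
T -> miss, frames {C,T}
C -> hit
T -> hit
R -> miss, frames {C,T,R}
C -> hit
R -> hit
C -> hit
T -> hit
C -> hit
M -> miss, frames {C,T,R,M}
R -> hit
M -> hit
T -> hit
C -> hit
N -> miss, evict M, frames {C,T,R,N}
T -> hit
C -> hit
Page faults: 5.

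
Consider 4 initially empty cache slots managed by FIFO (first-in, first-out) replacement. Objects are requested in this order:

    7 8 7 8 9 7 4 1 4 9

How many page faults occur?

5

7 → fault, frames (7)
8 → fault, frames (7 8)
7 → hit
8 → hit
9 → fault, frames (7 8 9)
7 → hit
4 → fault, frames (7 8 9 4)
1 → fault, evict 7, frames (8 9 4 1)
4 → hit
9 → hit
Page faults: 5.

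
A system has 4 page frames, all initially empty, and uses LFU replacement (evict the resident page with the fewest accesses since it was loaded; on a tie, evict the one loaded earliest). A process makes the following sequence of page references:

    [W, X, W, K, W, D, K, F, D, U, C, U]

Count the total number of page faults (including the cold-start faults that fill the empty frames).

W -> fault, frames [W]
X -> fault, frames [W, X]
W -> hit
K -> fault, frames [W, X, K]
W -> hit
D -> fault, frames [W, X, K, D]
K -> hit
F -> fault, evict X, frames [W, K, D, F]
D -> hit
U -> fault, evict F, frames [W, K, D, U]
C -> fault, evict U, frames [W, K, D, C]
U -> fault, evict C, frames [W, K, D, U]
Page faults: 8.

8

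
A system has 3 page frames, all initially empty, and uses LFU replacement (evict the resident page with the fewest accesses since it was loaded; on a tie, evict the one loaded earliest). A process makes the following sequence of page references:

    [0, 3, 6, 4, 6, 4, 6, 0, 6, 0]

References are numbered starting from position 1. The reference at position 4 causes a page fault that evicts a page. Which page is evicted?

pos 1: 0 -> miss, frames (0)
pos 2: 3 -> miss, frames (0 3)
pos 3: 6 -> miss, frames (0 3 6)
pos 4: 4 -> miss, evict 0, frames (3 6 4)
At position 4, page 0 is evicted.

0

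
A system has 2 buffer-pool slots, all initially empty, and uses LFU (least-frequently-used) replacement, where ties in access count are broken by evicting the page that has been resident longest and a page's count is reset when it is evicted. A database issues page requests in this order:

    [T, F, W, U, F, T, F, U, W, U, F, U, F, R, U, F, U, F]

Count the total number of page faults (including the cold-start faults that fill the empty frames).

T -> miss, frames {T}
F -> miss, frames {T,F}
W -> miss, evict T, frames {F,W}
U -> miss, evict F, frames {W,U}
F -> miss, evict W, frames {U,F}
T -> miss, evict U, frames {F,T}
F -> hit
U -> miss, evict T, frames {F,U}
W -> miss, evict U, frames {F,W}
U -> miss, evict W, frames {F,U}
F -> hit
U -> hit
F -> hit
R -> miss, evict U, frames {F,R}
U -> miss, evict R, frames {F,U}
F -> hit
U -> hit
F -> hit
Page faults: 11.

11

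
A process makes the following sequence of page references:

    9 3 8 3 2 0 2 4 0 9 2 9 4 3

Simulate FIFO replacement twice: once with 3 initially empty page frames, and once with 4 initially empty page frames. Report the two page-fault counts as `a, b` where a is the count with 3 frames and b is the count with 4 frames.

3 frames: F F F . F F . F . F F . . F → 9 faults.
4 frames: F F F . F F . F . F . . . F → 8 faults.
8 < 9: adding a frame reduced faults, as is typical.

9, 8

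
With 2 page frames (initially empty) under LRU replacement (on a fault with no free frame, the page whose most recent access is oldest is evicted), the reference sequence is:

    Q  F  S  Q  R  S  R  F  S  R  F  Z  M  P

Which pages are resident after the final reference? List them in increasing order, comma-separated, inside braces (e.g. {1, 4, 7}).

{M, P}

Q -> fault, frames {Q}
F -> fault, frames {Q,F}
S -> fault, evict Q, frames {F,S}
Q -> fault, evict F, frames {S,Q}
R -> fault, evict S, frames {Q,R}
S -> fault, evict Q, frames {R,S}
R -> hit
F -> fault, evict S, frames {R,F}
S -> fault, evict R, frames {F,S}
R -> fault, evict F, frames {S,R}
F -> fault, evict S, frames {R,F}
Z -> fault, evict R, frames {F,Z}
M -> fault, evict F, frames {Z,M}
P -> fault, evict Z, frames {M,P}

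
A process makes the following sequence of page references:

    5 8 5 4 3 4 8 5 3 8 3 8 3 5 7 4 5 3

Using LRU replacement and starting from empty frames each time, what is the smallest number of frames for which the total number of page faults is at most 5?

f=1: 18 faults
f=2: 13 faults
f=3: 10 faults
f=4: 6 faults
f=5: 5 faults
Smallest f with faults ≤ 5 is 5.

5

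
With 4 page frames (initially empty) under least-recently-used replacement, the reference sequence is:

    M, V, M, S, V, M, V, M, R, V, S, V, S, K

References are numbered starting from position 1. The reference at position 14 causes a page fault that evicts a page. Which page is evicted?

M

pos 1: M -> miss, frames (M)
pos 2: V -> miss, frames (M V)
pos 3: M -> hit
pos 4: S -> miss, frames (V M S)
pos 5: V -> hit
pos 6: M -> hit
pos 7: V -> hit
pos 8: M -> hit
pos 9: R -> miss, frames (S V M R)
pos 10: V -> hit
pos 11: S -> hit
pos 12: V -> hit
pos 13: S -> hit
pos 14: K -> miss, evict M, frames (R V S K)
At position 14, page M is evicted.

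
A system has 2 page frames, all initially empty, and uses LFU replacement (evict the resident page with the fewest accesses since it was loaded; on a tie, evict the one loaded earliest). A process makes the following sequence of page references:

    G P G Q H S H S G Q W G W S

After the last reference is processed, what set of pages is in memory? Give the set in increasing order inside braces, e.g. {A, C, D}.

G -> miss, frames (G)
P -> miss, frames (G P)
G -> hit
Q -> miss, evict P, frames (G Q)
H -> miss, evict Q, frames (G H)
S -> miss, evict H, frames (G S)
H -> miss, evict S, frames (G H)
S -> miss, evict H, frames (G S)
G -> hit
Q -> miss, evict S, frames (G Q)
W -> miss, evict Q, frames (G W)
G -> hit
W -> hit
S -> miss, evict W, frames (G S)

{G, S}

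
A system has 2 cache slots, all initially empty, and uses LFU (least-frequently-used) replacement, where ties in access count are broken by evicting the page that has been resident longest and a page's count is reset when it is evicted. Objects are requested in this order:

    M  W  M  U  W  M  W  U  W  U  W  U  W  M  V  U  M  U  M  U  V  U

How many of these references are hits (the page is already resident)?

8

M → miss, frames [M]
W → miss, frames [M, W]
M → hit
U → miss, evict W, frames [M, U]
W → miss, evict U, frames [M, W]
M → hit
W → hit
U → miss, evict W, frames [M, U]
W → miss, evict U, frames [M, W]
U → miss, evict W, frames [M, U]
W → miss, evict U, frames [M, W]
U → miss, evict W, frames [M, U]
W → miss, evict U, frames [M, W]
M → hit
V → miss, evict W, frames [M, V]
U → miss, evict V, frames [M, U]
M → hit
U → hit
M → hit
U → hit
V → miss, evict U, frames [M, V]
U → miss, evict V, frames [M, U]
Hits: 8.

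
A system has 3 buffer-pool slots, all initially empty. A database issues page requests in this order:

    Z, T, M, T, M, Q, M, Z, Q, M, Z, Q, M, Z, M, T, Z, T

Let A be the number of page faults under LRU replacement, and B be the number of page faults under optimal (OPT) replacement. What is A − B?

1

Under LRU: F F F . . F . F . . . . . . . F . . → 6 faults.
Under OPT: F F F . . F . . . . . . . . . F . . → 5 faults.
A − B = 6 − 5 = 1.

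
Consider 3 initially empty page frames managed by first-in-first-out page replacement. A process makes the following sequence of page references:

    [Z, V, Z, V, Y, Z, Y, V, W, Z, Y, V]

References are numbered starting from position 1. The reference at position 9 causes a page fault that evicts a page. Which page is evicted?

Z

pos 1: Z -> miss, frames (Z)
pos 2: V -> miss, frames (Z V)
pos 3: Z -> hit
pos 4: V -> hit
pos 5: Y -> miss, frames (Z V Y)
pos 6: Z -> hit
pos 7: Y -> hit
pos 8: V -> hit
pos 9: W -> miss, evict Z, frames (V Y W)
At position 9, page Z is evicted.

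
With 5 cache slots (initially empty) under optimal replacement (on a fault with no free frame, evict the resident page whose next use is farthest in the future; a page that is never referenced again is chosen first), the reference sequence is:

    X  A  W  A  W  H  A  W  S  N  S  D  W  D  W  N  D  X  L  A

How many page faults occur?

8

X -> fault, frames (X)
A -> fault, frames (X A)
W -> fault, frames (X A W)
A -> hit
W -> hit
H -> fault, frames (X A W H)
A -> hit
W -> hit
S -> fault, frames (X A W H S)
N -> fault, evict H, frames (X A W S N)
S -> hit
D -> fault, evict S, frames (X A W N D)
W -> hit
D -> hit
W -> hit
N -> hit
D -> hit
X -> hit
L -> fault, evict D, frames (X A W N L)
A -> hit
Page faults: 8.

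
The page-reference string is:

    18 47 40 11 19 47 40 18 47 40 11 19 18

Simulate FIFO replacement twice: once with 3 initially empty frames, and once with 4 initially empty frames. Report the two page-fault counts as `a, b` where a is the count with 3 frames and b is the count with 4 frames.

10, 11

3 frames: F F F F F F F F . . F F . → 10 faults.
4 frames: F F F F F . . F F F F F F → 11 faults.
11 > 10: adding a frame increased faults — Belady's anomaly.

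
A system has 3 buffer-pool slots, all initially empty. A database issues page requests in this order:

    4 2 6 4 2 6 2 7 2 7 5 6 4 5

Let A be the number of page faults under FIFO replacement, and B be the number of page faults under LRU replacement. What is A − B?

-1

Under FIFO: F F F . . . . F . . F . F . → 6 faults.
Under LRU: F F F . . . . F . . F F F . → 7 faults.
A − B = 6 − 7 = -1.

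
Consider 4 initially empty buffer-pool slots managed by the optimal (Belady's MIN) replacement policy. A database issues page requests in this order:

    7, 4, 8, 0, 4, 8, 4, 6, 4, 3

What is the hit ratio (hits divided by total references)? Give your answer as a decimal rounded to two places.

0.40

7 -> fault, frames (7)
4 -> fault, frames (7 4)
8 -> fault, frames (7 4 8)
0 -> fault, frames (7 4 8 0)
4 -> hit
8 -> hit
4 -> hit
6 -> fault, evict 0, frames (7 4 8 6)
4 -> hit
3 -> fault, evict 6, frames (7 4 8 3)
Hits: 4 of 10 references → 4/10 = 0.4000.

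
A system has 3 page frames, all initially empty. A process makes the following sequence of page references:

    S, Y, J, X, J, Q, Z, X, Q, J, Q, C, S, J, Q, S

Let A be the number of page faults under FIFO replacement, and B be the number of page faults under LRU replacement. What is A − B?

-2

Under FIFO: F F F F . F F . . F . F F . F . → 10 faults.
Under LRU: F F F F . F F F . F . F F F F . → 12 faults.
A − B = 10 − 12 = -2.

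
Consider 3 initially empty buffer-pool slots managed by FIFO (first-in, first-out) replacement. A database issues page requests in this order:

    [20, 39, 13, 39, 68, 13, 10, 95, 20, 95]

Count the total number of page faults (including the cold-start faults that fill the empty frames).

20: fault, frames (20)
39: fault, frames (20 39)
13: fault, frames (20 39 13)
39: hit
68: fault, evict 20, frames (39 13 68)
13: hit
10: fault, evict 39, frames (13 68 10)
95: fault, evict 13, frames (68 10 95)
20: fault, evict 68, frames (10 95 20)
95: hit
Page faults: 7.

7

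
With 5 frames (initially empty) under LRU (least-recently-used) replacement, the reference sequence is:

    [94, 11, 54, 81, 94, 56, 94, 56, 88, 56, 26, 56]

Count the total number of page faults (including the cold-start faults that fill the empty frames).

7

94 -> fault, frames (94)
11 -> fault, frames (94 11)
54 -> fault, frames (94 11 54)
81 -> fault, frames (94 11 54 81)
94 -> hit
56 -> fault, frames (11 54 81 94 56)
94 -> hit
56 -> hit
88 -> fault, evict 11, frames (54 81 94 56 88)
56 -> hit
26 -> fault, evict 54, frames (81 94 88 56 26)
56 -> hit
Page faults: 7.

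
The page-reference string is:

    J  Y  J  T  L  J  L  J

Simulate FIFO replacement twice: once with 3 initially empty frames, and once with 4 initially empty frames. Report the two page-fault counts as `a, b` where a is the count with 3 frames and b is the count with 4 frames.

3 frames: F F . F F F . . → 5 faults.
4 frames: F F . F F . . . → 4 faults.
4 < 5: adding a frame reduced faults, as is typical.

5, 4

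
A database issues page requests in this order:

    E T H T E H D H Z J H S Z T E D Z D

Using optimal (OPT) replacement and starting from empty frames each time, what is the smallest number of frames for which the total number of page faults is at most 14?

2

f=1: 18 faults
f=2: 12 faults
f=3: 10 faults
f=4: 9 faults
f=5: 8 faults
f=6: 7 faults
f=7: 7 faults
Smallest f with faults ≤ 14 is 2.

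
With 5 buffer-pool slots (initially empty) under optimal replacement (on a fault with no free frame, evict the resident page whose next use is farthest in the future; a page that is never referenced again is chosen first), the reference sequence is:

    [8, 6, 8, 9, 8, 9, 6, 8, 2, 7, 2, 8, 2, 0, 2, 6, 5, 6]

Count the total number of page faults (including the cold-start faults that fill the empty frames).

7

8: fault, frames {8}
6: fault, frames {8,6}
8: hit
9: fault, frames {8,6,9}
8: hit
9: hit
6: hit
8: hit
2: fault, frames {8,6,9,2}
7: fault, frames {8,6,9,2,7}
2: hit
8: hit
2: hit
0: fault, evict 7, frames {8,6,9,2,0}
2: hit
6: hit
5: fault, evict 0, frames {8,6,9,2,5}
6: hit
Page faults: 7.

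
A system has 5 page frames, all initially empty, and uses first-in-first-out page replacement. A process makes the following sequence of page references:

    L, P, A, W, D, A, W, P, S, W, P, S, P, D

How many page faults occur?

6

L -> fault, frames (L)
P -> fault, frames (L P)
A -> fault, frames (L P A)
W -> fault, frames (L P A W)
D -> fault, frames (L P A W D)
A -> hit
W -> hit
P -> hit
S -> fault, evict L, frames (P A W D S)
W -> hit
P -> hit
S -> hit
P -> hit
D -> hit
Page faults: 6.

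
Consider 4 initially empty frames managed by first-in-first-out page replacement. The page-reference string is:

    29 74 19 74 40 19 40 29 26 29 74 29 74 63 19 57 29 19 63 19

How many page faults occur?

11

29: miss, frames (29)
74: miss, frames (29 74)
19: miss, frames (29 74 19)
74: hit
40: miss, frames (29 74 19 40)
19: hit
40: hit
29: hit
26: miss, evict 29, frames (74 19 40 26)
29: miss, evict 74, frames (19 40 26 29)
74: miss, evict 19, frames (40 26 29 74)
29: hit
74: hit
63: miss, evict 40, frames (26 29 74 63)
19: miss, evict 26, frames (29 74 63 19)
57: miss, evict 29, frames (74 63 19 57)
29: miss, evict 74, frames (63 19 57 29)
19: hit
63: hit
19: hit
Page faults: 11.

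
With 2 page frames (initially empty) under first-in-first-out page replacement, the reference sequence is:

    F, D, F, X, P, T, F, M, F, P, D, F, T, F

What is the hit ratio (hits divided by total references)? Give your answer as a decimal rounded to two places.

0.21

F → fault, frames (F)
D → fault, frames (F D)
F → hit
X → fault, evict F, frames (D X)
P → fault, evict D, frames (X P)
T → fault, evict X, frames (P T)
F → fault, evict P, frames (T F)
M → fault, evict T, frames (F M)
F → hit
P → fault, evict F, frames (M P)
D → fault, evict M, frames (P D)
F → fault, evict P, frames (D F)
T → fault, evict D, frames (F T)
F → hit
Hits: 3 of 14 references → 3/14 = 0.2143.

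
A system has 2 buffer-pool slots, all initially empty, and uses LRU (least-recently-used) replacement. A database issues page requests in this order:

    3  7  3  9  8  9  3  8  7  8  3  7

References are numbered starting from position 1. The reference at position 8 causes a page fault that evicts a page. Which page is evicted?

9

pos 1: 3 -> fault, frames [3]
pos 2: 7 -> fault, frames [3, 7]
pos 3: 3 -> hit
pos 4: 9 -> fault, evict 7, frames [3, 9]
pos 5: 8 -> fault, evict 3, frames [9, 8]
pos 6: 9 -> hit
pos 7: 3 -> fault, evict 8, frames [9, 3]
pos 8: 8 -> fault, evict 9, frames [3, 8]
At position 8, page 9 is evicted.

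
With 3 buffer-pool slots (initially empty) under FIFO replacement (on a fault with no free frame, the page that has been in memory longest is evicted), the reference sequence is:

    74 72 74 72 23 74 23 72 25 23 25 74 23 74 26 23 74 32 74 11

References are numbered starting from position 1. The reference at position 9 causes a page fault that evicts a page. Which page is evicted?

pos 1: 74 -> fault, frames {74}
pos 2: 72 -> fault, frames {74,72}
pos 3: 74 -> hit
pos 4: 72 -> hit
pos 5: 23 -> fault, frames {74,72,23}
pos 6: 74 -> hit
pos 7: 23 -> hit
pos 8: 72 -> hit
pos 9: 25 -> fault, evict 74, frames {72,23,25}
At position 9, page 74 is evicted.

74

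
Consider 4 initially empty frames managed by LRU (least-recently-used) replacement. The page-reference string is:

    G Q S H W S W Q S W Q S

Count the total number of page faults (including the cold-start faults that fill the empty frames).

G: fault, frames {G}
Q: fault, frames {G,Q}
S: fault, frames {G,Q,S}
H: fault, frames {G,Q,S,H}
W: fault, evict G, frames {Q,S,H,W}
S: hit
W: hit
Q: hit
S: hit
W: hit
Q: hit
S: hit
Page faults: 5.

5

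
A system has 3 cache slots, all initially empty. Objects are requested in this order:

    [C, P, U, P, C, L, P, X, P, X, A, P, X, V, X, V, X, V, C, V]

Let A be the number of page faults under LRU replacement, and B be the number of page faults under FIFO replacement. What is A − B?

Under LRU: F F F . . F . F . . F . . F . . . . F . → 8 faults.
Under FIFO: F F F . . F . F F . F . . F F . . . F . → 10 faults.
A − B = 8 − 10 = -2.

-2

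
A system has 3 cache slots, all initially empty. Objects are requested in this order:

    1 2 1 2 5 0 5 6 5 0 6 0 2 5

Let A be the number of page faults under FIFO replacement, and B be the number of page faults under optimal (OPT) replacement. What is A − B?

1

Under FIFO: F F . . F F . F . . . . F F → 7 faults.
Under OPT: F F . . F F . F . . . . F . → 6 faults.
A − B = 7 − 6 = 1.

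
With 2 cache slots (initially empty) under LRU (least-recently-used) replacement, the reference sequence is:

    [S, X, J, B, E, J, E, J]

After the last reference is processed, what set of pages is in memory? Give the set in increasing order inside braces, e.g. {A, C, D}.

S → fault, frames [S]
X → fault, frames [S, X]
J → fault, evict S, frames [X, J]
B → fault, evict X, frames [J, B]
E → fault, evict J, frames [B, E]
J → fault, evict B, frames [E, J]
E → hit
J → hit

{E, J}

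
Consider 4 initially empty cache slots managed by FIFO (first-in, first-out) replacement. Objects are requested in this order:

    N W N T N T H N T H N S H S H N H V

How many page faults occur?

7

N: fault, frames (N)
W: fault, frames (N W)
N: hit
T: fault, frames (N W T)
N: hit
T: hit
H: fault, frames (N W T H)
N: hit
T: hit
H: hit
N: hit
S: fault, evict N, frames (W T H S)
H: hit
S: hit
H: hit
N: fault, evict W, frames (T H S N)
H: hit
V: fault, evict T, frames (H S N V)
Page faults: 7.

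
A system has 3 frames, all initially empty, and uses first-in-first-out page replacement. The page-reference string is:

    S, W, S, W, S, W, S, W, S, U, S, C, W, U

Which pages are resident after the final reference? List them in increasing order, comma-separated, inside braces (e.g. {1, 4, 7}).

{C, U, W}

S: miss, frames [S]
W: miss, frames [S, W]
S: hit
W: hit
S: hit
W: hit
S: hit
W: hit
S: hit
U: miss, frames [S, W, U]
S: hit
C: miss, evict S, frames [W, U, C]
W: hit
U: hit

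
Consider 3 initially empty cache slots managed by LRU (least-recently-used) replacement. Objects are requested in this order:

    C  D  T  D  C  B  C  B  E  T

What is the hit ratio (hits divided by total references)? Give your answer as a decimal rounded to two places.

0.40

C → fault, frames {C}
D → fault, frames {C,D}
T → fault, frames {C,D,T}
D → hit
C → hit
B → fault, evict T, frames {D,C,B}
C → hit
B → hit
E → fault, evict D, frames {C,B,E}
T → fault, evict C, frames {B,E,T}
Hits: 4 of 10 references → 4/10 = 0.4000.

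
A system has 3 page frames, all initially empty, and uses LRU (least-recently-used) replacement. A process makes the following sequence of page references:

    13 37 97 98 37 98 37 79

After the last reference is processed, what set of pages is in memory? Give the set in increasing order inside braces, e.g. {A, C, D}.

13: miss, frames [13]
37: miss, frames [13, 37]
97: miss, frames [13, 37, 97]
98: miss, evict 13, frames [37, 97, 98]
37: hit
98: hit
37: hit
79: miss, evict 97, frames [98, 37, 79]

{37, 79, 98}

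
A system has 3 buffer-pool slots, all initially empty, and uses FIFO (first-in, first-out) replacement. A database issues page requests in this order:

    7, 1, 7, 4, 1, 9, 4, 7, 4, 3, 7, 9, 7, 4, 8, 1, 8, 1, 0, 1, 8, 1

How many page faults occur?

7: miss, frames (7)
1: miss, frames (7 1)
7: hit
4: miss, frames (7 1 4)
1: hit
9: miss, evict 7, frames (1 4 9)
4: hit
7: miss, evict 1, frames (4 9 7)
4: hit
3: miss, evict 4, frames (9 7 3)
7: hit
9: hit
7: hit
4: miss, evict 9, frames (7 3 4)
8: miss, evict 7, frames (3 4 8)
1: miss, evict 3, frames (4 8 1)
8: hit
1: hit
0: miss, evict 4, frames (8 1 0)
1: hit
8: hit
1: hit
Page faults: 10.

10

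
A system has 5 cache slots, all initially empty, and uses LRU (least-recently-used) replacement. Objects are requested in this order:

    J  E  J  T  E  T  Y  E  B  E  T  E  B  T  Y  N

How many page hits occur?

J -> miss, frames {J}
E -> miss, frames {J,E}
J -> hit
T -> miss, frames {E,J,T}
E -> hit
T -> hit
Y -> miss, frames {J,E,T,Y}
E -> hit
B -> miss, frames {J,T,Y,E,B}
E -> hit
T -> hit
E -> hit
B -> hit
T -> hit
Y -> hit
N -> miss, evict J, frames {E,B,T,Y,N}
Hits: 10.

10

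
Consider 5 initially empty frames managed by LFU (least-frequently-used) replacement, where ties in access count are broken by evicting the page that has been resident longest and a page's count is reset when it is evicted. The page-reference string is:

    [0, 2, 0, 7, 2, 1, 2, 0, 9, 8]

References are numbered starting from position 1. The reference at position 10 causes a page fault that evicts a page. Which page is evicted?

7

pos 1: 0: miss, frames (0)
pos 2: 2: miss, frames (0 2)
pos 3: 0: hit
pos 4: 7: miss, frames (0 2 7)
pos 5: 2: hit
pos 6: 1: miss, frames (0 2 7 1)
pos 7: 2: hit
pos 8: 0: hit
pos 9: 9: miss, frames (0 2 7 1 9)
pos 10: 8: miss, evict 7, frames (0 2 1 9 8)
At position 10, page 7 is evicted.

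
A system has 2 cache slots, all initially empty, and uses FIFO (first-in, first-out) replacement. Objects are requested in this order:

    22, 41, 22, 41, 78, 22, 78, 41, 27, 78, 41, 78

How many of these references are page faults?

22: fault, frames {22}
41: fault, frames {22,41}
22: hit
41: hit
78: fault, evict 22, frames {41,78}
22: fault, evict 41, frames {78,22}
78: hit
41: fault, evict 78, frames {22,41}
27: fault, evict 22, frames {41,27}
78: fault, evict 41, frames {27,78}
41: fault, evict 27, frames {78,41}
78: hit
Page faults: 8.

8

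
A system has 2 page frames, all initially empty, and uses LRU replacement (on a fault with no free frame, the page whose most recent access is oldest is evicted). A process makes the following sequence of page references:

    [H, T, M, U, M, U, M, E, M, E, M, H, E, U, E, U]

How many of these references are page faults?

8

H → fault, frames (H)
T → fault, frames (H T)
M → fault, evict H, frames (T M)
U → fault, evict T, frames (M U)
M → hit
U → hit
M → hit
E → fault, evict U, frames (M E)
M → hit
E → hit
M → hit
H → fault, evict E, frames (M H)
E → fault, evict M, frames (H E)
U → fault, evict H, frames (E U)
E → hit
U → hit
Page faults: 8.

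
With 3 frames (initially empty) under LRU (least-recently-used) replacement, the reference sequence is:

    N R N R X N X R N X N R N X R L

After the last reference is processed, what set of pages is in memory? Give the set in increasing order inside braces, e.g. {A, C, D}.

{L, R, X}

N: fault, frames (N)
R: fault, frames (N R)
N: hit
R: hit
X: fault, frames (N R X)
N: hit
X: hit
R: hit
N: hit
X: hit
N: hit
R: hit
N: hit
X: hit
R: hit
L: fault, evict N, frames (X R L)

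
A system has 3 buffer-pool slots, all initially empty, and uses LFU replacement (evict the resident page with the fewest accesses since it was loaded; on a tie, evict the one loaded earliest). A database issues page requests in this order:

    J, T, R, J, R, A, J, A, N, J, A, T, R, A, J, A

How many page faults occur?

7

J: fault, frames (J)
T: fault, frames (J T)
R: fault, frames (J T R)
J: hit
R: hit
A: fault, evict T, frames (J R A)
J: hit
A: hit
N: fault, evict R, frames (J A N)
J: hit
A: hit
T: fault, evict N, frames (J A T)
R: fault, evict T, frames (J A R)
A: hit
J: hit
A: hit
Page faults: 7.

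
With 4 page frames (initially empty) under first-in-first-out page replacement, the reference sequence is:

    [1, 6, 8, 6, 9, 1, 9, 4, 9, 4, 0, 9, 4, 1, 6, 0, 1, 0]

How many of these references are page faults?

8

1 -> fault, frames [1]
6 -> fault, frames [1, 6]
8 -> fault, frames [1, 6, 8]
6 -> hit
9 -> fault, frames [1, 6, 8, 9]
1 -> hit
9 -> hit
4 -> fault, evict 1, frames [6, 8, 9, 4]
9 -> hit
4 -> hit
0 -> fault, evict 6, frames [8, 9, 4, 0]
9 -> hit
4 -> hit
1 -> fault, evict 8, frames [9, 4, 0, 1]
6 -> fault, evict 9, frames [4, 0, 1, 6]
0 -> hit
1 -> hit
0 -> hit
Page faults: 8.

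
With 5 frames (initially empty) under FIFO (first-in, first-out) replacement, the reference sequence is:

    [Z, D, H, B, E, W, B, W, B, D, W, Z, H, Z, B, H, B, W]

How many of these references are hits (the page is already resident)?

Z → miss, frames (Z)
D → miss, frames (Z D)
H → miss, frames (Z D H)
B → miss, frames (Z D H B)
E → miss, frames (Z D H B E)
W → miss, evict Z, frames (D H B E W)
B → hit
W → hit
B → hit
D → hit
W → hit
Z → miss, evict D, frames (H B E W Z)
H → hit
Z → hit
B → hit
H → hit
B → hit
W → hit
Hits: 11.

11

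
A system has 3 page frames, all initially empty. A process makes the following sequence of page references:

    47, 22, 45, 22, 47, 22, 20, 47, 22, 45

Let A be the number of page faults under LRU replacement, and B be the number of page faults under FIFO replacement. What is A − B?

-2

Under LRU: F F F . . . F . . F → 5 faults.
Under FIFO: F F F . . . F F F F → 7 faults.
A − B = 5 − 7 = -2.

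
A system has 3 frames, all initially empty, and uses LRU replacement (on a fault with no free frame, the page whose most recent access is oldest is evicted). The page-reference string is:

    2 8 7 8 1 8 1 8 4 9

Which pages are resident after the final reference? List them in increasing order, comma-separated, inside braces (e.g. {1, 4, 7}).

{4, 8, 9}

2: miss, frames {2}
8: miss, frames {2,8}
7: miss, frames {2,8,7}
8: hit
1: miss, evict 2, frames {7,8,1}
8: hit
1: hit
8: hit
4: miss, evict 7, frames {1,8,4}
9: miss, evict 1, frames {8,4,9}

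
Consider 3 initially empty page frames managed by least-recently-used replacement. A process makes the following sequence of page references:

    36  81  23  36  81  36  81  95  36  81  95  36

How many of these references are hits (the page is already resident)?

36 → fault, frames (36)
81 → fault, frames (36 81)
23 → fault, frames (36 81 23)
36 → hit
81 → hit
36 → hit
81 → hit
95 → fault, evict 23, frames (36 81 95)
36 → hit
81 → hit
95 → hit
36 → hit
Hits: 8.

8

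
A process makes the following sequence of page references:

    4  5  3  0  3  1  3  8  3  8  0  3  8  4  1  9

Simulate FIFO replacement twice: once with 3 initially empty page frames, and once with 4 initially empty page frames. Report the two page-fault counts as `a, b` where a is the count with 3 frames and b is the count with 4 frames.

3 frames: F F F F . F . F F . F . . F F F → 11 faults.
4 frames: F F F F . F . F . . . . . F . F → 8 faults.
8 < 11: adding a frame reduced faults, as is typical.

11, 8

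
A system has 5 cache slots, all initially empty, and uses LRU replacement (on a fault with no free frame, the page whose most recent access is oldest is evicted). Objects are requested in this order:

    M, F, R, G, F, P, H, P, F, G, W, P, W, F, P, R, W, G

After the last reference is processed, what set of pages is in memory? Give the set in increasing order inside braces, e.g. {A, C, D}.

{F, G, P, R, W}

M → fault, frames {M}
F → fault, frames {M,F}
R → fault, frames {M,F,R}
G → fault, frames {M,F,R,G}
F → hit
P → fault, frames {M,R,G,F,P}
H → fault, evict M, frames {R,G,F,P,H}
P → hit
F → hit
G → hit
W → fault, evict R, frames {H,P,F,G,W}
P → hit
W → hit
F → hit
P → hit
R → fault, evict H, frames {G,W,F,P,R}
W → hit
G → hit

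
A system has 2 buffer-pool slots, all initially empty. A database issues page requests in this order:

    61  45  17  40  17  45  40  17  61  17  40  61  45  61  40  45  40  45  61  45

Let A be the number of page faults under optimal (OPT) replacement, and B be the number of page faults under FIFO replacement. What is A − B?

-2

Under OPT: F F F F . F . F F . F . F . F . . . F . → 11 faults.
Under FIFO: F F F F . F . F F . F . F F F F . . F . → 13 faults.
A − B = 11 − 13 = -2.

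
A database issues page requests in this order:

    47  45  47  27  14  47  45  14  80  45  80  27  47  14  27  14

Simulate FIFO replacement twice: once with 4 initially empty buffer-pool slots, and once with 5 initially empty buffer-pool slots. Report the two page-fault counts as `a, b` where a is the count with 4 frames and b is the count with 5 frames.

6, 5

4 frames: F F . F F . . . F . . . F . . . → 6 faults.
5 frames: F F . F F . . . F . . . . . . . → 5 faults.
5 < 6: adding a frame reduced faults, as is typical.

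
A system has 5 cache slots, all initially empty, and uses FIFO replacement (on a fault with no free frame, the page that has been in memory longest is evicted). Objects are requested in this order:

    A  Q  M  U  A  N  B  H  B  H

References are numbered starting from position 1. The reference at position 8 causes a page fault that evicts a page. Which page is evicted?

Q

pos 1: A: miss, frames {A}
pos 2: Q: miss, frames {A,Q}
pos 3: M: miss, frames {A,Q,M}
pos 4: U: miss, frames {A,Q,M,U}
pos 5: A: hit
pos 6: N: miss, frames {A,Q,M,U,N}
pos 7: B: miss, evict A, frames {Q,M,U,N,B}
pos 8: H: miss, evict Q, frames {M,U,N,B,H}
At position 8, page Q is evicted.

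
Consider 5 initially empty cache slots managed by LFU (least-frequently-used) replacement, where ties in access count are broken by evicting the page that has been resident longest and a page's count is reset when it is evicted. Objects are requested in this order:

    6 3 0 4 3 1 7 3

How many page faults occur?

6

6 -> fault, frames (6)
3 -> fault, frames (6 3)
0 -> fault, frames (6 3 0)
4 -> fault, frames (6 3 0 4)
3 -> hit
1 -> fault, frames (6 3 0 4 1)
7 -> fault, evict 6, frames (3 0 4 1 7)
3 -> hit
Page faults: 6.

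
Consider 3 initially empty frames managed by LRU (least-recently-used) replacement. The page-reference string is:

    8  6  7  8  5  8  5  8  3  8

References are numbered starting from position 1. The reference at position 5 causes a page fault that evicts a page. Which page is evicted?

pos 1: 8 → fault, frames (8)
pos 2: 6 → fault, frames (8 6)
pos 3: 7 → fault, frames (8 6 7)
pos 4: 8 → hit
pos 5: 5 → fault, evict 6, frames (7 8 5)
At position 5, page 6 is evicted.

6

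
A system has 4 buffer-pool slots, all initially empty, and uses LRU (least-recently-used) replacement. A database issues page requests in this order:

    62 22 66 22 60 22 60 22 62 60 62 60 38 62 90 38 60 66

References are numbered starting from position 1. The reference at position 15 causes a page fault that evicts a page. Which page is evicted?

pos 1: 62 -> miss, frames {62}
pos 2: 22 -> miss, frames {62,22}
pos 3: 66 -> miss, frames {62,22,66}
pos 4: 22 -> hit
pos 5: 60 -> miss, frames {62,66,22,60}
pos 6: 22 -> hit
pos 7: 60 -> hit
pos 8: 22 -> hit
pos 9: 62 -> hit
pos 10: 60 -> hit
pos 11: 62 -> hit
pos 12: 60 -> hit
pos 13: 38 -> miss, evict 66, frames {22,62,60,38}
pos 14: 62 -> hit
pos 15: 90 -> miss, evict 22, frames {60,38,62,90}
At position 15, page 22 is evicted.

22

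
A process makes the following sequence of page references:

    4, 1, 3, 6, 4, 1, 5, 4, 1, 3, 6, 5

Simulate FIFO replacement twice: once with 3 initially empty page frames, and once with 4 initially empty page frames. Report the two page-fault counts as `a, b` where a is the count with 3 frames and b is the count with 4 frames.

3 frames: F F F F F F F . . F F . → 9 faults.
4 frames: F F F F . . F F F F F F → 10 faults.
10 > 9: adding a frame increased faults — Belady's anomaly.

9, 10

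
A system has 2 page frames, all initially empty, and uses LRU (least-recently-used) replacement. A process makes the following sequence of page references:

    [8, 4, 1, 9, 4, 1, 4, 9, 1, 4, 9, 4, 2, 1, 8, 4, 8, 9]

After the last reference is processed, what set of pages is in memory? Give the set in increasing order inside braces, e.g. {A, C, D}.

{8, 9}

8 -> fault, frames {8}
4 -> fault, frames {8,4}
1 -> fault, evict 8, frames {4,1}
9 -> fault, evict 4, frames {1,9}
4 -> fault, evict 1, frames {9,4}
1 -> fault, evict 9, frames {4,1}
4 -> hit
9 -> fault, evict 1, frames {4,9}
1 -> fault, evict 4, frames {9,1}
4 -> fault, evict 9, frames {1,4}
9 -> fault, evict 1, frames {4,9}
4 -> hit
2 -> fault, evict 9, frames {4,2}
1 -> fault, evict 4, frames {2,1}
8 -> fault, evict 2, frames {1,8}
4 -> fault, evict 1, frames {8,4}
8 -> hit
9 -> fault, evict 4, frames {8,9}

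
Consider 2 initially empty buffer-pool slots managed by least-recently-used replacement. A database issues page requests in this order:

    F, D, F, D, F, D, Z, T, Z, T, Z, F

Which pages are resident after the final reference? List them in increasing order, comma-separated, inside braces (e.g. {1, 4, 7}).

{F, Z}

F: fault, frames {F}
D: fault, frames {F,D}
F: hit
D: hit
F: hit
D: hit
Z: fault, evict F, frames {D,Z}
T: fault, evict D, frames {Z,T}
Z: hit
T: hit
Z: hit
F: fault, evict T, frames {Z,F}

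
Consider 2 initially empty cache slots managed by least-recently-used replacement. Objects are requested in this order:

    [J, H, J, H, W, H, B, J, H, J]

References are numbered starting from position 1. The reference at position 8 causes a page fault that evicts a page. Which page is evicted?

pos 1: J -> fault, frames (J)
pos 2: H -> fault, frames (J H)
pos 3: J -> hit
pos 4: H -> hit
pos 5: W -> fault, evict J, frames (H W)
pos 6: H -> hit
pos 7: B -> fault, evict W, frames (H B)
pos 8: J -> fault, evict H, frames (B J)
At position 8, page H is evicted.

H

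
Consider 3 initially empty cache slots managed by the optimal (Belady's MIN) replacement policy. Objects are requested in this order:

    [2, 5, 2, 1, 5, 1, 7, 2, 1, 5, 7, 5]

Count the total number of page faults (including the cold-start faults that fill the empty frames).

2 -> miss, frames [2]
5 -> miss, frames [2, 5]
2 -> hit
1 -> miss, frames [2, 5, 1]
5 -> hit
1 -> hit
7 -> miss, evict 5, frames [2, 1, 7]
2 -> hit
1 -> hit
5 -> miss, evict 1, frames [2, 7, 5]
7 -> hit
5 -> hit
Page faults: 5.

5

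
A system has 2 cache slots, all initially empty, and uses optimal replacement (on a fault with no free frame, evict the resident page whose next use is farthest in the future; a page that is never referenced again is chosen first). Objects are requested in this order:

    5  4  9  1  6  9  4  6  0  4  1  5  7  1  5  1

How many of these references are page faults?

5: fault, frames [5]
4: fault, frames [5, 4]
9: fault, evict 5, frames [4, 9]
1: fault, evict 4, frames [9, 1]
6: fault, evict 1, frames [9, 6]
9: hit
4: fault, evict 9, frames [6, 4]
6: hit
0: fault, evict 6, frames [4, 0]
4: hit
1: fault, evict 0, frames [4, 1]
5: fault, evict 4, frames [1, 5]
7: fault, evict 5, frames [1, 7]
1: hit
5: fault, evict 7, frames [1, 5]
1: hit
Page faults: 11.

11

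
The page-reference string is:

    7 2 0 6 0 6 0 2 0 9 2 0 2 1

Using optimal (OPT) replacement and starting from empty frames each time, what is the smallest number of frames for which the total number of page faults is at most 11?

f=1: 14 faults
f=2: 8 faults
f=3: 6 faults
f=4: 6 faults
f=5: 6 faults
f=6: 6 faults
Smallest f with faults ≤ 11 is 2.

2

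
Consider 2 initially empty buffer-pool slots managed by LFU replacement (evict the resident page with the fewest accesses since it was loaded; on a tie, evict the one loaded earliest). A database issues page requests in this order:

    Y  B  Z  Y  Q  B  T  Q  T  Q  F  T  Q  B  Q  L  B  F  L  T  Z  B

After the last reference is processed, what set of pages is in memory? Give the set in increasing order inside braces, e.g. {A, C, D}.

Y -> fault, frames [Y]
B -> fault, frames [Y, B]
Z -> fault, evict Y, frames [B, Z]
Y -> fault, evict B, frames [Z, Y]
Q -> fault, evict Z, frames [Y, Q]
B -> fault, evict Y, frames [Q, B]
T -> fault, evict Q, frames [B, T]
Q -> fault, evict B, frames [T, Q]
T -> hit
Q -> hit
F -> fault, evict T, frames [Q, F]
T -> fault, evict F, frames [Q, T]
Q -> hit
B -> fault, evict T, frames [Q, B]
Q -> hit
L -> fault, evict B, frames [Q, L]
B -> fault, evict L, frames [Q, B]
F -> fault, evict B, frames [Q, F]
L -> fault, evict F, frames [Q, L]
T -> fault, evict L, frames [Q, T]
Z -> fault, evict T, frames [Q, Z]
B -> fault, evict Z, frames [Q, B]

{B, Q}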